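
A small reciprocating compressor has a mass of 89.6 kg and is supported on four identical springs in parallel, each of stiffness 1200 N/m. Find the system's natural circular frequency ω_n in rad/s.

Parallel springs add: k_eq = 4 × 1200 = 4800 N/m.
ω_n = √(k_eq/m) = √(4800/89.6) = √53.57 = 7.319 rad/s.

7.32 rad/s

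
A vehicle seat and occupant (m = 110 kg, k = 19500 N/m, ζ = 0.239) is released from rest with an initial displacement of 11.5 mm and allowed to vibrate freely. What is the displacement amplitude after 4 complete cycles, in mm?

Logarithmic decrement δ = 2πζ/√(1 − ζ²) = 2π × 0.2390/√(1 − 0.0571) = 1.546.
After n cycles, x_n/x₀ = e^(−nδ), so x_4 = 11.5 × e^(−4 × 1.546) = 11.5 × 0.002058 = 0.02367 mm.

0.0237 mm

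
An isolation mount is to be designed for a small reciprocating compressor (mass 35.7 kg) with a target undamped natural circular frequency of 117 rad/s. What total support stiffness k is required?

k = m·ω_n² = 35.7 × 117.0² = 35.7 × 13690 = 488700 N/m.

489000 N/m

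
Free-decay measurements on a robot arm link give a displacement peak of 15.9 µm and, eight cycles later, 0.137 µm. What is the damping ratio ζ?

0.0942

Logarithmic decrement δ = (1/n)·ln(x₀/x_n) = (1/8)·ln(15.9/0.137) = (1/8)·ln(116.1) = 0.5943.
ζ = δ/√(4π² + δ²) = 0.5943/√(39.48 + 0.353) = 0.5943/6.311 = 0.09416.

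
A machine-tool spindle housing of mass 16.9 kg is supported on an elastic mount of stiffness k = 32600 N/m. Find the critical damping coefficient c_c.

1480 N·s/m

c_c = 2√(k·m) = 2√(32600 × 16.9) = 2 × 742.3 = 1485 N·s/m.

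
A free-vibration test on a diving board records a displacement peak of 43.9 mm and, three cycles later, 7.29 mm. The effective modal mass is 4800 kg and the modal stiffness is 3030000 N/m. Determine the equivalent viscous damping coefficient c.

22900 N·s/m

Logarithmic decrement δ = (1/n)·ln(x₀/x_n) = (1/3)·ln(43.9/7.29) = (1/3)·ln(6.022) = 0.5985.
ζ = δ/√(4π² + δ²) = 0.5985/√(39.48 + 0.358) = 0.5985/6.312 = 0.09482.
c = ζ · 2√(km) = 0.09482 × 2√(3030000 × 4800) = 0.09482 × 241200 = 22870 N·s/m.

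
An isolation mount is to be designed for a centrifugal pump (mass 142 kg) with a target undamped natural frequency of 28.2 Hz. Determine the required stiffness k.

ω_n = 2πf_n = 2π × 28.2 = 177.2 rad/s.
k = m·ω_n² = 142 × 177.2² = 142 × 31390 = 4458000 N/m.

4460000 N/m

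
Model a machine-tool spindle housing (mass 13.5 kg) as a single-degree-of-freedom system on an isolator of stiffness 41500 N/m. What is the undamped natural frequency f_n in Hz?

8.82 Hz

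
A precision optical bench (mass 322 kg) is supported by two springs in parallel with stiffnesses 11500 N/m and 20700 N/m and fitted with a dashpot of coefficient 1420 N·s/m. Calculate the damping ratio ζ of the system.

0.220

Parallel springs add: k_eq = 11500 + 20700 = 32200 N/m.
ω_n = √(k_eq/m) = √(32200/322) = 10.00 rad/s.
Critical damping c_c = 2√(k_eq·m) = 2√(32200 × 322) = 6440 N·s/m, so ζ = c/c_c = 1420/6440 = 0.2205.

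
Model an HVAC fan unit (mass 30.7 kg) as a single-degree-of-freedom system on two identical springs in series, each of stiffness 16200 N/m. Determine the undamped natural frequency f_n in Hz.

Series springs: 1/k_eq = 2/16200, so k_eq = 16200/2 = 8100 N/m.
ω_n = √(k_eq/m) = √(8100/30.7) = √263.8 = 16.24 rad/s.
f_n = ω_n/(2π) = 16.24/6.283 = 2.585 Hz.

2.59 Hz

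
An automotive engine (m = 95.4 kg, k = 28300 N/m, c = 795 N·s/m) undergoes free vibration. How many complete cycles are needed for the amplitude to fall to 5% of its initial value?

2 cycles

ζ = c/(2√(km)) = 795/(2√(28300 × 95.4)) = 795/3286 = 0.2419.
Logarithmic decrement δ = 2πζ/√(1 − ζ²) = 2π × 0.2419/√(1 − 0.0585) = 1.567.
x_n/x₀ = e^(−nδ) ≤ 0.05; take ln: n ≥ ln(1/0.05)/δ = 2.996/1.567 = 1.912.
So 2 complete cycles are required.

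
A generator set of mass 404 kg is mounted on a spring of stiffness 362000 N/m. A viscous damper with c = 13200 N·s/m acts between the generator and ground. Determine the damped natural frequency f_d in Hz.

3.99 Hz

ω_n = √(k/m) = √(362000/404) = 29.93 rad/s.
Critical damping c_c = 2√(k·m) = 2√(362000 × 404) = 24190 N·s/m, so ζ = c/c_c = 13200/24190 = 0.5458.
ω_d = ω_n√(1 − ζ²) = 29.93 × √(1 − 0.298) = 25.08 rad/s.
f_d = ω_d/(2π) = 3.992 Hz.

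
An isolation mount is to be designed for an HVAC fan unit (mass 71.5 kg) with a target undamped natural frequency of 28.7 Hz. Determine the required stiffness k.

ω_n = 2πf_n = 2π × 28.7 = 180.3 rad/s.
k = m·ω_n² = 71.5 × 180.3² = 71.5 × 32520 = 2325000 N/m.

2330000 N/m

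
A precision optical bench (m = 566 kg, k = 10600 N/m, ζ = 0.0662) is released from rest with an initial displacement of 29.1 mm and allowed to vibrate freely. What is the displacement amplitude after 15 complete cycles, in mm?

0.0560 mm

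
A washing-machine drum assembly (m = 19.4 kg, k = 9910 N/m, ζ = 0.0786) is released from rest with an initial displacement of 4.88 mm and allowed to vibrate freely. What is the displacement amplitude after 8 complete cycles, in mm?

0.0927 mm

Logarithmic decrement δ = 2πζ/√(1 − ζ²) = 2π × 0.07860/√(1 − 0.00618) = 0.4954.
After n cycles, x_n/x₀ = e^(−nδ), so x_8 = 4.88 × e^(−8 × 0.4954) = 4.88 × 0.01900 = 0.09274 mm.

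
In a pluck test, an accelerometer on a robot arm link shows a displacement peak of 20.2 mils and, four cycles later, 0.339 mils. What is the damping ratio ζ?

0.161

Logarithmic decrement δ = (1/n)·ln(x₀/x_n) = (1/4)·ln(20.2/0.339) = (1/4)·ln(59.59) = 1.022.
ζ = δ/√(4π² + δ²) = 1.022/√(39.48 + 1.04) = 1.022/6.366 = 0.1605.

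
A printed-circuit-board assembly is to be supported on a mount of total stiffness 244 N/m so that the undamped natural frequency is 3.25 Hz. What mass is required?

ω_n = 2πf_n = 2π × 3.25 = 20.42 rad/s.
m = k/ω_n² = 244/20.42² = 244/417.0 = 0.5851 kg.

0.585 kg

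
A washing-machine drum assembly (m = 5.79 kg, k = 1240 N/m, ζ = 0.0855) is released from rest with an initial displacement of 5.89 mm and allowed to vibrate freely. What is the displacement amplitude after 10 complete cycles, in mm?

Logarithmic decrement δ = 2πζ/√(1 − ζ²) = 2π × 0.08550/√(1 − 0.00731) = 0.5392.
After n cycles, x_n/x₀ = e^(−nδ), so x_10 = 5.89 × e^(−10 × 0.5392) = 5.89 × 0.004553 = 0.02682 mm.

0.0268 mm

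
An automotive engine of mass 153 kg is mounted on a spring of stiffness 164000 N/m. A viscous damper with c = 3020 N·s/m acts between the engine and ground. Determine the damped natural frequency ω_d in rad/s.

31.2 rad/s

ω_n = √(k/m) = √(164000/153) = 32.74 rad/s.
Critical damping c_c = 2√(k·m) = 2√(164000 × 153) = 10020 N·s/m, so ζ = c/c_c = 3020/10020 = 0.3014.
ω_d = ω_n√(1 − ζ²) = 32.74 × √(1 − 0.0909) = 31.22 rad/s.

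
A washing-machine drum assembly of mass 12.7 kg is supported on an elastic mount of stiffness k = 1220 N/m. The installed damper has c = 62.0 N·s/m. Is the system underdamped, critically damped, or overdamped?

underdamped

c_c = 2√(k·m) = 248.9 N·s/m; ζ = c/c_c = 62.0/248.9 = 0.249.
Since ζ < 1 the system is underdamped.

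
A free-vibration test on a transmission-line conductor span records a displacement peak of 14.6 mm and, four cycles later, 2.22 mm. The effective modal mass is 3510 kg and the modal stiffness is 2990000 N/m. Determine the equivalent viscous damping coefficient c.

15300 N·s/m

Logarithmic decrement δ = (1/n)·ln(x₀/x_n) = (1/4)·ln(14.6/2.22) = (1/4)·ln(6.577) = 0.4709.
ζ = δ/√(4π² + δ²) = 0.4709/√(39.48 + 0.222) = 0.4709/6.301 = 0.07473.
c = ζ · 2√(km) = 0.07473 × 2√(2990000 × 3510) = 0.07473 × 204900 = 15310 N·s/m.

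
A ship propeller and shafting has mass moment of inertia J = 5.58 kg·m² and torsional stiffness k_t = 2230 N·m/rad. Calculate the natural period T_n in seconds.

0.314 s

ω_n = √(k_t/J) = √(2230/5.58) = √399.6 = 19.99 rad/s.
T_n = 2π/ω_n = 6.283/19.99 = 0.3143 s.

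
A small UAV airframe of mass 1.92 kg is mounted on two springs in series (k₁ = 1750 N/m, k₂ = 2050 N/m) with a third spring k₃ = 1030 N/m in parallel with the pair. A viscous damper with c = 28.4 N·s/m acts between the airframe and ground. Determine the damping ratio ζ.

Series pair: k_s = k₁k₂/(k₁+k₂) = (1750)(2050)/(1750 + 2050) = 944.1 N/m. In parallel with k₃: k_eq = 944.1 + 1030 = 1974 N/m.
ω_n = √(k_eq/m) = √(1974/1.92) = 32.07 rad/s.
Critical damping c_c = 2√(k_eq·m) = 2√(1974 × 1.92) = 123.1 N·s/m, so ζ = c/c_c = 28.4/123.1 = 0.2307.

0.231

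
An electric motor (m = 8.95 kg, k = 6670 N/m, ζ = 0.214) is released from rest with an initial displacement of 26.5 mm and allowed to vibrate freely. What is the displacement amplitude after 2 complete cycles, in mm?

1.69 mm

Logarithmic decrement δ = 2πζ/√(1 − ζ²) = 2π × 0.2140/√(1 − 0.0458) = 1.376.
After n cycles, x_n/x₀ = e^(−nδ), so x_2 = 26.5 × e^(−2 × 1.376) = 26.5 × 0.06374 = 1.689 mm.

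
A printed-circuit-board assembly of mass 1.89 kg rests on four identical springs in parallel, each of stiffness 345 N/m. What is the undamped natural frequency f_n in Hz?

Parallel springs add: k_eq = 4 × 345 = 1380 N/m.
ω_n = √(k_eq/m) = √(1380/1.89) = √730.2 = 27.02 rad/s.
f_n = ω_n/(2π) = 27.02/6.283 = 4.301 Hz.

4.30 Hz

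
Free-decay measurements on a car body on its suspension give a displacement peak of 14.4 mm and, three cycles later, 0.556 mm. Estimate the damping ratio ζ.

Logarithmic decrement δ = (1/n)·ln(x₀/x_n) = (1/3)·ln(14.4/0.556) = (1/3)·ln(25.90) = 1.085.
ζ = δ/√(4π² + δ²) = 1.085/√(39.48 + 1.18) = 1.085/6.376 = 0.1701.

0.170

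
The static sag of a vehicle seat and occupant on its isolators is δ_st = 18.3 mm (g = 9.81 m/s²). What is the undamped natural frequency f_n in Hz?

3.68 Hz

ω_n = √(g/δ_st) = √(9.81/0.0183) = √536.1 = 23.15 rad/s.
f_n = ω_n/(2π) = 23.15/6.283 = 3.685 Hz.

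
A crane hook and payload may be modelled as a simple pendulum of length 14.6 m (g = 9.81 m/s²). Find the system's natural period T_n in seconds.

7.67 s

For a simple pendulum ω_n = √(g/L) = √(9.81/14.6) = √0.6719 = 0.8197 rad/s.
T_n = 2π/ω_n = 6.283/0.8197 = 7.665 s.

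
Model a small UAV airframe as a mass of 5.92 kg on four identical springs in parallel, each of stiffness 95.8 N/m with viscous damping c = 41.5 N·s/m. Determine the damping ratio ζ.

Parallel springs add: k_eq = 4 × 95.8 = 383.2 N/m.
ω_n = √(k_eq/m) = √(383.2/5.92) = 8.045 rad/s.
Critical damping c_c = 2√(k_eq·m) = 2√(383.2 × 5.92) = 95.26 N·s/m, so ζ = c/c_c = 41.5/95.26 = 0.4357.

0.436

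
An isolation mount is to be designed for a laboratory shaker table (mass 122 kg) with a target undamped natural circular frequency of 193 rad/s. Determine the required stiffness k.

4540000 N/m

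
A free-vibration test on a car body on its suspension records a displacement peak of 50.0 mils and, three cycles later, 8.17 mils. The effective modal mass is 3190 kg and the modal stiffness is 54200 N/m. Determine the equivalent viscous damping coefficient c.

2520 N·s/m

Logarithmic decrement δ = (1/n)·ln(x₀/x_n) = (1/3)·ln(50.0/8.17) = (1/3)·ln(6.120) = 0.6039.
ζ = δ/√(4π² + δ²) = 0.6039/√(39.48 + 0.365) = 0.6039/6.312 = 0.09567.
c = ζ · 2√(km) = 0.09567 × 2√(54200 × 3190) = 0.09567 × 26300 = 2516 N·s/m.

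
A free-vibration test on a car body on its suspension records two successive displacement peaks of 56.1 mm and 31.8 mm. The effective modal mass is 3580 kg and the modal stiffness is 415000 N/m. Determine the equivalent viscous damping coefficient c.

6940 N·s/m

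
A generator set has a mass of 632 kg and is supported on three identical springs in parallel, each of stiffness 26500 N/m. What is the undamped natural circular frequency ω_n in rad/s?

Parallel springs add: k_eq = 3 × 26500 = 79500 N/m.
ω_n = √(k_eq/m) = √(79500/632) = √125.8 = 11.22 rad/s.

11.2 rad/s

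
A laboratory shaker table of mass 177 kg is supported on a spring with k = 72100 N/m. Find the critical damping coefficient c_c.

7140 N·s/m

c_c = 2√(k·m) = 2√(72100 × 177) = 2 × 3572 = 7145 N·s/m.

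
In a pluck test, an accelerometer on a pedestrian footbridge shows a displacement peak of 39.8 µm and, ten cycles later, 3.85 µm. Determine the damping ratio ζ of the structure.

0.0371

Logarithmic decrement δ = (1/n)·ln(x₀/x_n) = (1/10)·ln(39.8/3.85) = (1/10)·ln(10.34) = 0.2336.
ζ = δ/√(4π² + δ²) = 0.2336/√(39.48 + 0.0546) = 0.2336/6.288 = 0.03715.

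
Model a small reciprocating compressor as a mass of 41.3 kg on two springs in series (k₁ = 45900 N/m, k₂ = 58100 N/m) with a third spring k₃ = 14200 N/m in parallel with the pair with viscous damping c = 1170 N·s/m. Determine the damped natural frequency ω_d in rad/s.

Series pair: k_s = k₁k₂/(k₁+k₂) = (45900)(58100)/(45900 + 58100) = 25640 N/m. In parallel with k₃: k_eq = 25640 + 14200 = 39840 N/m.
ω_n = √(k_eq/m) = √(39840/41.3) = 31.06 rad/s.
Critical damping c_c = 2√(k_eq·m) = 2√(39840 × 41.3) = 2566 N·s/m, so ζ = c/c_c = 1170/2566 = 0.4560.
ω_d = ω_n√(1 − ζ²) = 31.06 × √(1 − 0.208) = 27.64 rad/s.

27.6 rad/s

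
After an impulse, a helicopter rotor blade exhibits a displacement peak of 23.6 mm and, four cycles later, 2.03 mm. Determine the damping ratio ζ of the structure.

Logarithmic decrement δ = (1/n)·ln(x₀/x_n) = (1/4)·ln(23.6/2.03) = (1/4)·ln(11.63) = 0.6133.
ζ = δ/√(4π² + δ²) = 0.6133/√(39.48 + 0.376) = 0.6133/6.313 = 0.09715.

0.0971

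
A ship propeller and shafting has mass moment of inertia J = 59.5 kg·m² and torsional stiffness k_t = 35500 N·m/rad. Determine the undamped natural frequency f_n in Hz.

ω_n = √(k_t/J) = √(35500/59.5) = √596.6 = 24.43 rad/s.
f_n = ω_n/(2π) = 24.43/6.283 = 3.888 Hz.

3.89 Hz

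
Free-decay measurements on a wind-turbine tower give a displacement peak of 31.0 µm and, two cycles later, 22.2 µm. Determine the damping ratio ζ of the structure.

0.0266

Logarithmic decrement δ = (1/n)·ln(x₀/x_n) = (1/2)·ln(31.0/22.2) = (1/2)·ln(1.396) = 0.1669.
ζ = δ/√(4π² + δ²) = 0.1669/√(39.48 + 0.0279) = 0.1669/6.285 = 0.02656.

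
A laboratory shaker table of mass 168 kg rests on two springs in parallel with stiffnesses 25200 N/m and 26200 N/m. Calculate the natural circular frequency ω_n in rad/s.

17.5 rad/s

Parallel springs add: k_eq = 25200 + 26200 = 51400 N/m.
ω_n = √(k_eq/m) = √(51400/168) = √306.0 = 17.49 rad/s.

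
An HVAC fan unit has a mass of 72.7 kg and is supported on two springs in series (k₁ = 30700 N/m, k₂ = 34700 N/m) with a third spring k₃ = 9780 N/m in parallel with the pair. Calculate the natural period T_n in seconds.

Series pair: k_s = k₁k₂/(k₁+k₂) = (30700)(34700)/(30700 + 34700) = 16290 N/m. In parallel with k₃: k_eq = 16290 + 9780 = 26070 N/m.
ω_n = √(k_eq/m) = √(26070/72.7) = √358.6 = 18.94 rad/s.
T_n = 2π/ω_n = 6.283/18.94 = 0.3318 s.

0.332 s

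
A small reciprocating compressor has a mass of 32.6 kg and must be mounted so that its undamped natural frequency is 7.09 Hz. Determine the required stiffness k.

ω_n = 2πf_n = 2π × 7.09 = 44.55 rad/s.
k = m·ω_n² = 32.6 × 44.55² = 32.6 × 1985 = 64690 N/m.

64700 N/m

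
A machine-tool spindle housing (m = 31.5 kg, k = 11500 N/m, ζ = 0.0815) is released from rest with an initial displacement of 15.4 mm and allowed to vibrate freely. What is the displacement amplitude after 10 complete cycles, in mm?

Logarithmic decrement δ = 2πζ/√(1 − ζ²) = 2π × 0.08150/√(1 − 0.00664) = 0.5138.
After n cycles, x_n/x₀ = e^(−nδ), so x_10 = 15.4 × e^(−10 × 0.5138) = 15.4 × 0.005870 = 0.09040 mm.

0.0904 mm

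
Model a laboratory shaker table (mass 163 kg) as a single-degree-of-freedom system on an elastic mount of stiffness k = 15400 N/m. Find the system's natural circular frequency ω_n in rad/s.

ω_n = √(k/m) = √(15400/163) = √94.48 = 9.720 rad/s.

9.72 rad/s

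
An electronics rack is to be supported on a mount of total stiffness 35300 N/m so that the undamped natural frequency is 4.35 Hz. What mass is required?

47.3 kg

ω_n = 2πf_n = 2π × 4.35 = 27.33 rad/s.
m = k/ω_n² = 35300/27.33² = 35300/747.0 = 47.25 kg.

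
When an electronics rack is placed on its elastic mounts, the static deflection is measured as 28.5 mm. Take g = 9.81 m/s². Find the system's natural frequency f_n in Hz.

ω_n = √(g/δ_st) = √(9.81/0.0285) = √344.2 = 18.55 rad/s.
f_n = ω_n/(2π) = 18.55/6.283 = 2.953 Hz.

2.95 Hz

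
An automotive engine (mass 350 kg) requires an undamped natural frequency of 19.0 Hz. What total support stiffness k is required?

4990000 N/m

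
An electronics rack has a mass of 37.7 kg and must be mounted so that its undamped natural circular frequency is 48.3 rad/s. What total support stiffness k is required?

87900 N/m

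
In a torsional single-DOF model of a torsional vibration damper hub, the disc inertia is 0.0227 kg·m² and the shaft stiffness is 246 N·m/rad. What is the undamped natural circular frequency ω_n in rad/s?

104 rad/s

ω_n = √(k_t/J) = √(246/0.0227) = √10840 = 104.1 rad/s.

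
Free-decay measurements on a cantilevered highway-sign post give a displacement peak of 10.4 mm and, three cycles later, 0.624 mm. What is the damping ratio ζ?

0.148

Logarithmic decrement δ = (1/n)·ln(x₀/x_n) = (1/3)·ln(10.4/0.624) = (1/3)·ln(16.67) = 0.9378.
ζ = δ/√(4π² + δ²) = 0.9378/√(39.48 + 0.879) = 0.9378/6.353 = 0.1476.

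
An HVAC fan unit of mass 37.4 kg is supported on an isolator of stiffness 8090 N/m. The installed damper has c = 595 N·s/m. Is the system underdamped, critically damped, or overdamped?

underdamped

c_c = 2√(k·m) = 1100 N·s/m; ζ = c/c_c = 595/1100 = 0.541.
Since ζ < 1 the system is underdamped.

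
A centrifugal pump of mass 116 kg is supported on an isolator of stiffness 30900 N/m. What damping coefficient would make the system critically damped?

c_c = 2√(k·m) = 2√(30900 × 116) = 2 × 1893 = 3787 N·s/m.

3790 N·s/m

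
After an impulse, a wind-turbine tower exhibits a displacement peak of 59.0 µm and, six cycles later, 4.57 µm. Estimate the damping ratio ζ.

0.0677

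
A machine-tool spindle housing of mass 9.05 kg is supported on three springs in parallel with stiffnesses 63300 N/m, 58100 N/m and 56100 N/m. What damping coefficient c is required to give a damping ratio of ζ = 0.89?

Parallel springs add: k_eq = 63300 + 58100 + 56100 = 177500 N/m.
c_c = 2√(k_eq·m) = 2√(177500 × 9.05) = 2535 N·s/m.
c = ζ·c_c = 0.89 × 2535 = 2256 N·s/m.

2260 N·s/m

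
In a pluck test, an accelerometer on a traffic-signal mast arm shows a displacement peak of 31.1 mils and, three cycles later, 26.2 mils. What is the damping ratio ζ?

Logarithmic decrement δ = (1/n)·ln(x₀/x_n) = (1/3)·ln(31.1/26.2) = (1/3)·ln(1.187) = 0.05715.
ζ = δ/√(4π² + δ²) = 0.05715/√(39.48 + 0.00327) = 0.05715/6.283 = 0.009095.

0.00910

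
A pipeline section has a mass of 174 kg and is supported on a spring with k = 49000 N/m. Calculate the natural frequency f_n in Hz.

ω_n = √(k/m) = √(49000/174) = √281.6 = 16.78 rad/s.
f_n = ω_n/(2π) = 16.78/6.283 = 2.671 Hz.

2.67 Hz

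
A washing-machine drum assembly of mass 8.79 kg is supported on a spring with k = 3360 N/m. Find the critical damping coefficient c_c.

c_c = 2√(k·m) = 2√(3360 × 8.79) = 2 × 171.9 = 343.7 N·s/m.

344 N·s/m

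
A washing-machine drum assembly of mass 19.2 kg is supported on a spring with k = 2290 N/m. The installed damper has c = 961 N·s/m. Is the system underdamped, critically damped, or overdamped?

c_c = 2√(k·m) = 419.4 N·s/m; ζ = c/c_c = 961/419.4 = 2.29.
Since ζ > 1 the system is overdamped.

overdamped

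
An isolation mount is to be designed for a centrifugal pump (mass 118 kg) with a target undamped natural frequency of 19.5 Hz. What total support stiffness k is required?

1770000 N/m

ω_n = 2πf_n = 2π × 19.5 = 122.5 rad/s.
k = m·ω_n² = 118 × 122.5² = 118 × 15010 = 1771000 N/m.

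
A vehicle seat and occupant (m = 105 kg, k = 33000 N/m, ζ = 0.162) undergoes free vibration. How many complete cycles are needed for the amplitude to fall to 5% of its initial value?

3 cycles

Logarithmic decrement δ = 2πζ/√(1 − ζ²) = 2π × 0.1620/√(1 − 0.0262) = 1.032.
x_n/x₀ = e^(−nδ) ≤ 0.05; take ln: n ≥ ln(1/0.05)/δ = 2.996/1.032 = 2.904.
So 3 complete cycles are required.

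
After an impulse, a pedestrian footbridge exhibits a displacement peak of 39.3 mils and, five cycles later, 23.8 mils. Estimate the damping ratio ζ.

0.0160

Logarithmic decrement δ = (1/n)·ln(x₀/x_n) = (1/5)·ln(39.3/23.8) = (1/5)·ln(1.651) = 0.1003.
ζ = δ/√(4π² + δ²) = 0.1003/√(39.48 + 0.0101) = 0.1003/6.284 = 0.01596.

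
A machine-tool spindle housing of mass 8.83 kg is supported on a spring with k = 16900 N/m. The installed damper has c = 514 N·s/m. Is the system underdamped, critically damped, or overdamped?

c_c = 2√(k·m) = 772.6 N·s/m; ζ = c/c_c = 514/772.6 = 0.665.
Since ζ < 1 the system is underdamped.

underdamped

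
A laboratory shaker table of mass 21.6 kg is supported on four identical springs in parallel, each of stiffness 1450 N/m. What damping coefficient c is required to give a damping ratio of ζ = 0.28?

Parallel springs add: k_eq = 4 × 1450 = 5800 N/m.
c_c = 2√(k_eq·m) = 2√(5800 × 21.6) = 707.9 N·s/m.
c = ζ·c_c = 0.28 × 707.9 = 198.2 N·s/m.

198 N·s/m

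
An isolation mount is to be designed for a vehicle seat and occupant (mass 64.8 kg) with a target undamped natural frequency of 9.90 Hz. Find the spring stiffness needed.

251000 N/m

ω_n = 2πf_n = 2π × 9.90 = 62.20 rad/s.
k = m·ω_n² = 64.8 × 62.20² = 64.8 × 3869 = 250700 N/m.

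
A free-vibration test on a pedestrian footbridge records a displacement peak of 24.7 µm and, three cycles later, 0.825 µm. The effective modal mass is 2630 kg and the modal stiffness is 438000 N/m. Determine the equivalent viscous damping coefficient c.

Logarithmic decrement δ = (1/n)·ln(x₀/x_n) = (1/3)·ln(24.7/0.825) = (1/3)·ln(29.94) = 1.133.
ζ = δ/√(4π² + δ²) = 1.133/√(39.48 + 1.28) = 1.133/6.385 = 0.1775.
c = ζ · 2√(km) = 0.1775 × 2√(438000 × 2630) = 0.1775 × 67880 = 12050 N·s/m.

12000 N·s/m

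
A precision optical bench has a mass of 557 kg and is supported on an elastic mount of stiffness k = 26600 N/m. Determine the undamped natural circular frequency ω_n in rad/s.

6.91 rad/s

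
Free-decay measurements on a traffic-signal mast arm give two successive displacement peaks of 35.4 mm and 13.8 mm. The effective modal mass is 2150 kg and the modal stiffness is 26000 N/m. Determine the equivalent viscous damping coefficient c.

Logarithmic decrement δ = (1/n)·ln(x₀/x_n) = (1/1)·ln(35.4/13.8) = (1/1)·ln(2.565) = 0.9420.
ζ = δ/√(4π² + δ²) = 0.9420/√(39.48 + 0.887) = 0.9420/6.353 = 0.1483.
c = ζ · 2√(km) = 0.1483 × 2√(26000 × 2150) = 0.1483 × 14950 = 2217 N·s/m.

2220 N·s/m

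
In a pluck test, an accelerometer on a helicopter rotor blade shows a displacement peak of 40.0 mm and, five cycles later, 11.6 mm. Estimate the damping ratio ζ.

0.0394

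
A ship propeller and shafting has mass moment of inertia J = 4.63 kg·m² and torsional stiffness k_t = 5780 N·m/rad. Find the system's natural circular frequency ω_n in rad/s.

35.3 rad/s

ω_n = √(k_t/J) = √(5780/4.63) = √1248 = 35.33 rad/s.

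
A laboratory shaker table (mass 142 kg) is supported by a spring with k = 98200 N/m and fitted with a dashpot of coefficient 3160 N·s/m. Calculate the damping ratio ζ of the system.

0.423

ω_n = √(k/m) = √(98200/142) = 26.30 rad/s.
Critical damping c_c = 2√(k·m) = 2√(98200 × 142) = 7468 N·s/m, so ζ = c/c_c = 3160/7468 = 0.4231.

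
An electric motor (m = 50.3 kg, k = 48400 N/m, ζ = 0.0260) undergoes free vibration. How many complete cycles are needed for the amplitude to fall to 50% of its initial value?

5 cycles

Logarithmic decrement δ = 2πζ/√(1 − ζ²) = 2π × 0.02600/√(1 − 0.000676) = 0.1634.
x_n/x₀ = e^(−nδ) ≤ 0.5; take ln: n ≥ ln(1/0.5)/δ = 0.6931/0.1634 = 4.242.
So 5 complete cycles are required.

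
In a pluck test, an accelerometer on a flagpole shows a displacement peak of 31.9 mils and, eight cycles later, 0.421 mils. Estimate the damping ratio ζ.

Logarithmic decrement δ = (1/n)·ln(x₀/x_n) = (1/8)·ln(31.9/0.421) = (1/8)·ln(75.77) = 0.5410.
ζ = δ/√(4π² + δ²) = 0.5410/√(39.48 + 0.293) = 0.5410/6.306 = 0.08578.

0.0858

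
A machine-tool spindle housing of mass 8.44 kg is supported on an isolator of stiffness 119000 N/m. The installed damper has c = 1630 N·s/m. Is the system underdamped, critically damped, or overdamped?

underdamped

c_c = 2√(k·m) = 2004 N·s/m; ζ = c/c_c = 1630/2004 = 0.813.
Since ζ < 1 the system is underdamped.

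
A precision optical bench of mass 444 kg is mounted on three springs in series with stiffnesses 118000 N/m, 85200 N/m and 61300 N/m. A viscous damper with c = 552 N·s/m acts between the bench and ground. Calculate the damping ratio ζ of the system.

0.0792

Series springs: 1/k_eq = 1/118000 + 1/85200 + 1/61300 = 3.652×10^-5, so k_eq = 27380 N/m.
ω_n = √(k_eq/m) = √(27380/444) = 7.853 rad/s.
Critical damping c_c = 2√(k_eq·m) = 2√(27380 × 444) = 6973 N·s/m, so ζ = c/c_c = 552/6973 = 0.07916.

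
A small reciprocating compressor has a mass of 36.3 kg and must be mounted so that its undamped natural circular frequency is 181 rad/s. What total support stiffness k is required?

k = m·ω_n² = 36.3 × 181.0² = 36.3 × 32760 = 1189000 N/m.

1190000 N/m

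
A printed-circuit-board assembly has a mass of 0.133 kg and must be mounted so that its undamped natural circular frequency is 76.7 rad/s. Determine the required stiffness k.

782 N/m

k = m·ω_n² = 0.133 × 76.70² = 0.133 × 5883 = 782.4 N/m.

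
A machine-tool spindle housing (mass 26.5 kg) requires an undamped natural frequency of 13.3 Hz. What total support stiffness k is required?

ω_n = 2πf_n = 2π × 13.3 = 83.57 rad/s.
k = m·ω_n² = 26.5 × 83.57² = 26.5 × 6983 = 185100 N/m.

185000 N/m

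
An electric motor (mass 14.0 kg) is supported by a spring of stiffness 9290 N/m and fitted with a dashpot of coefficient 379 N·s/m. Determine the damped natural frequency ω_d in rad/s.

ω_n = √(k/m) = √(9290/14.0) = 25.76 rad/s.
Critical damping c_c = 2√(k·m) = 2√(9290 × 14.0) = 721.3 N·s/m, so ζ = c/c_c = 379/721.3 = 0.5255.
ω_d = ω_n√(1 − ζ²) = 25.76 × √(1 − 0.276) = 21.92 rad/s.

21.9 rad/s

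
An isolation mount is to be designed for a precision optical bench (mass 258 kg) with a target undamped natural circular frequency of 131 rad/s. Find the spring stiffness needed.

k = m·ω_n² = 258 × 131.0² = 258 × 17160 = 4428000 N/m.

4430000 N/m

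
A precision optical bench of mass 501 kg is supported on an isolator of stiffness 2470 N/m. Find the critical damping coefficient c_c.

c_c = 2√(k·m) = 2√(2470 × 501) = 2 × 1112 = 2225 N·s/m.

2220 N·s/m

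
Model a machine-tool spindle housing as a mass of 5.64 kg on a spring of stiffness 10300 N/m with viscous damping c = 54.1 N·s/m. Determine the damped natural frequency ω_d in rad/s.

42.5 rad/s

ω_n = √(k/m) = √(10300/5.64) = 42.73 rad/s.
Critical damping c_c = 2√(k·m) = 2√(10300 × 5.64) = 482.0 N·s/m, so ζ = c/c_c = 54.1/482.0 = 0.1122.
ω_d = ω_n√(1 − ζ²) = 42.73 × √(1 − 0.0126) = 42.46 rad/s.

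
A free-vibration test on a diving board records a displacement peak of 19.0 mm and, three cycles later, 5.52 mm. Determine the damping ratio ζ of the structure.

Logarithmic decrement δ = (1/n)·ln(x₀/x_n) = (1/3)·ln(19.0/5.52) = (1/3)·ln(3.442) = 0.4120.
ζ = δ/√(4π² + δ²) = 0.4120/√(39.48 + 0.170) = 0.4120/6.297 = 0.06543.

0.0654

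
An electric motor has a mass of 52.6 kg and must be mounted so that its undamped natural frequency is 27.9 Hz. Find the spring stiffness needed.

1620000 N/m

ω_n = 2πf_n = 2π × 27.9 = 175.3 rad/s.
k = m·ω_n² = 52.6 × 175.3² = 52.6 × 30730 = 1616000 N/m.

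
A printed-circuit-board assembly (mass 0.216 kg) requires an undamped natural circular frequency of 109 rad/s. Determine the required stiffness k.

2570 N/m

k = m·ω_n² = 0.216 × 109.0² = 0.216 × 11880 = 2566 N/m.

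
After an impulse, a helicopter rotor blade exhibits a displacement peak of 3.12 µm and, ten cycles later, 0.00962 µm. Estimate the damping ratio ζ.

0.0916

Logarithmic decrement δ = (1/n)·ln(x₀/x_n) = (1/10)·ln(3.12/0.00962) = (1/10)·ln(324.3) = 0.5782.
ζ = δ/√(4π² + δ²) = 0.5782/√(39.48 + 0.334) = 0.5782/6.310 = 0.09163.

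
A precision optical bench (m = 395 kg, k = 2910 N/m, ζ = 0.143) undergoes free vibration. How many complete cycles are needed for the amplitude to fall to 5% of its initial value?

4 cycles

Logarithmic decrement δ = 2πζ/√(1 − ζ²) = 2π × 0.1430/√(1 − 0.0204) = 0.9078.
x_n/x₀ = e^(−nδ) ≤ 0.05; take ln: n ≥ ln(1/0.05)/δ = 2.996/0.9078 = 3.300.
So 4 complete cycles are required.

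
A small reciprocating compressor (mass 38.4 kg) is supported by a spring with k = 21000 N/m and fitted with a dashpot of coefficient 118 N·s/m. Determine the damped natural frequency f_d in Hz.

3.71 Hz

ω_n = √(k/m) = √(21000/38.4) = 23.39 rad/s.
Critical damping c_c = 2√(k·m) = 2√(21000 × 38.4) = 1796 N·s/m, so ζ = c/c_c = 118/1796 = 0.06570.
ω_d = ω_n√(1 − ζ²) = 23.39 × √(1 − 0.00432) = 23.33 rad/s.
f_d = ω_d/(2π) = 3.714 Hz.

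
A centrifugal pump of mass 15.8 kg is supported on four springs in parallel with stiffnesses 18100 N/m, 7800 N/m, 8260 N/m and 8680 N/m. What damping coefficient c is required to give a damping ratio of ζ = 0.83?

1370 N·s/m

Parallel springs add: k_eq = 18100 + 7800 + 8260 + 8680 = 42840 N/m.
c_c = 2√(k_eq·m) = 2√(42840 × 15.8) = 1645 N·s/m.
c = ζ·c_c = 0.83 × 1645 = 1366 N·s/m.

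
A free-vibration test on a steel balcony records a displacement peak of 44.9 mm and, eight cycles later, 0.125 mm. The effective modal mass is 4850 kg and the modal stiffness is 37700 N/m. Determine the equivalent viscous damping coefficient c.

3140 N·s/m

Logarithmic decrement δ = (1/n)·ln(x₀/x_n) = (1/8)·ln(44.9/0.125) = (1/8)·ln(359.2) = 0.7355.
ζ = δ/√(4π² + δ²) = 0.7355/√(39.48 + 0.541) = 0.7355/6.326 = 0.1163.
c = ζ · 2√(km) = 0.1163 × 2√(37700 × 4850) = 0.1163 × 27040 = 3144 N·s/m.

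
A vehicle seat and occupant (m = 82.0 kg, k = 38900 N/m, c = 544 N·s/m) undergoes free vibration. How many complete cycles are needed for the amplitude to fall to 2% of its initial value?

5 cycles

ζ = c/(2√(km)) = 544/(2√(38900 × 82.0)) = 544/3572 = 0.1523.
Logarithmic decrement δ = 2πζ/√(1 − ζ²) = 2π × 0.1523/√(1 − 0.0232) = 0.9682.
x_n/x₀ = e^(−nδ) ≤ 0.02; take ln: n ≥ ln(1/0.02)/δ = 3.912/0.9682 = 4.041.
So 5 complete cycles are required.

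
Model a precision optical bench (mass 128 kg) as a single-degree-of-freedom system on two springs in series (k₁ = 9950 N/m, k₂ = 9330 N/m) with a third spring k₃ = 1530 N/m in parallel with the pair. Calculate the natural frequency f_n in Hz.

Series pair: k_s = k₁k₂/(k₁+k₂) = (9950)(9330)/(9950 + 9330) = 4815 N/m. In parallel with k₃: k_eq = 4815 + 1530 = 6345 N/m.
ω_n = √(k_eq/m) = √(6345/128) = √49.57 = 7.041 rad/s.
f_n = ω_n/(2π) = 7.041/6.283 = 1.121 Hz.

1.12 Hz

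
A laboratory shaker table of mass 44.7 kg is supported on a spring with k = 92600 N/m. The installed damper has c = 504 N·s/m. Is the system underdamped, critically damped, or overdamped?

underdamped

c_c = 2√(k·m) = 4069 N·s/m; ζ = c/c_c = 504/4069 = 0.124.
Since ζ < 1 the system is underdamped.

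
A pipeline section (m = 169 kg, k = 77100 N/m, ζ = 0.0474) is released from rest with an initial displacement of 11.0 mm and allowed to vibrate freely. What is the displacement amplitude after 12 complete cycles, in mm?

Logarithmic decrement δ = 2πζ/√(1 − ζ²) = 2π × 0.04740/√(1 − 0.00225) = 0.2982.
After n cycles, x_n/x₀ = e^(−nδ), so x_12 = 11.0 × e^(−12 × 0.2982) = 11.0 × 0.02793 = 0.3073 mm.

0.307 mm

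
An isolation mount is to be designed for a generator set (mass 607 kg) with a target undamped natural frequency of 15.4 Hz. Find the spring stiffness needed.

ω_n = 2πf_n = 2π × 15.4 = 96.76 rad/s.
k = m·ω_n² = 607 × 96.76² = 607 × 9363 = 5683000 N/m.

5680000 N/m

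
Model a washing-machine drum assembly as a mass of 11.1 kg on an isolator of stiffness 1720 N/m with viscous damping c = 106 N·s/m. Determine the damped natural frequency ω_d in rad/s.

11.5 rad/s

ω_n = √(k/m) = √(1720/11.1) = 12.45 rad/s.
Critical damping c_c = 2√(k·m) = 2√(1720 × 11.1) = 276.3 N·s/m, so ζ = c/c_c = 106/276.3 = 0.3836.
ω_d = ω_n√(1 − ζ²) = 12.45 × √(1 − 0.147) = 11.50 rad/s.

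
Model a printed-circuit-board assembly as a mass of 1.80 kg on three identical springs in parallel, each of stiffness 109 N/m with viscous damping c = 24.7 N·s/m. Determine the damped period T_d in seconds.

0.542 s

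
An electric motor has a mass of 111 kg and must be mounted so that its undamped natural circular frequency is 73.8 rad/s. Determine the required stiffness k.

605000 N/m

k = m·ω_n² = 111 × 73.80² = 111 × 5446 = 604600 N/m.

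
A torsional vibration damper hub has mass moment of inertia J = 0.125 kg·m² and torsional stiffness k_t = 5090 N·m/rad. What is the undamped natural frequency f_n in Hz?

ω_n = √(k_t/J) = √(5090/0.125) = √40720 = 201.8 rad/s.
f_n = ω_n/(2π) = 201.8/6.283 = 32.12 Hz.

32.1 Hz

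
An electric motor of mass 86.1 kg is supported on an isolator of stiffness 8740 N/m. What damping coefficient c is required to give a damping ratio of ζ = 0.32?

c_c = 2√(k·m) = 2√(8740 × 86.1) = 1735 N·s/m.
c = ζ·c_c = 0.32 × 1735 = 555.2 N·s/m.

555 N·s/m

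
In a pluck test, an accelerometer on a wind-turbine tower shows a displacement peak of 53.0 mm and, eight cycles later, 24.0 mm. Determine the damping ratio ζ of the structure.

0.0158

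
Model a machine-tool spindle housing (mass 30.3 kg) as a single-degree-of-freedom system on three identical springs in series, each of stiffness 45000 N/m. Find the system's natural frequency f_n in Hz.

3.54 Hz

Series springs: 1/k_eq = 3/45000, so k_eq = 45000/3 = 15000 N/m.
ω_n = √(k_eq/m) = √(15000/30.3) = √495.0 = 22.25 rad/s.
f_n = ω_n/(2π) = 22.25/6.283 = 3.541 Hz.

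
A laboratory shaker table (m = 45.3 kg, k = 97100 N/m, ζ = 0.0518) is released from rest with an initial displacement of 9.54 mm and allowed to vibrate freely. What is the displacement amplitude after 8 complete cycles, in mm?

0.703 mm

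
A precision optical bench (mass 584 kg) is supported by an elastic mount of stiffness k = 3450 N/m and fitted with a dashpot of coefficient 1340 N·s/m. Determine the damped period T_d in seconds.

2.93 s

ω_n = √(k/m) = √(3450/584) = 2.431 rad/s.
Critical damping c_c = 2√(k·m) = 2√(3450 × 584) = 2839 N·s/m, so ζ = c/c_c = 1340/2839 = 0.4720.
ω_d = ω_n√(1 − ζ²) = 2.431 × √(1 − 0.223) = 2.143 rad/s.
T_d = 2π/ω_d = 2.932 s.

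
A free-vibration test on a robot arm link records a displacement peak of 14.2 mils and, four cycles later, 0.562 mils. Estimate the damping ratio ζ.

0.127

Logarithmic decrement δ = (1/n)·ln(x₀/x_n) = (1/4)·ln(14.2/0.562) = (1/4)·ln(25.27) = 0.8074.
ζ = δ/√(4π² + δ²) = 0.8074/√(39.48 + 0.652) = 0.8074/6.335 = 0.1274.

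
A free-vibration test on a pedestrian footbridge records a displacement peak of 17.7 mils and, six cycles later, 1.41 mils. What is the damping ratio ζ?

0.0670

Logarithmic decrement δ = (1/n)·ln(x₀/x_n) = (1/6)·ln(17.7/1.41) = (1/6)·ln(12.55) = 0.4217.
ζ = δ/√(4π² + δ²) = 0.4217/√(39.48 + 0.178) = 0.4217/6.297 = 0.06696.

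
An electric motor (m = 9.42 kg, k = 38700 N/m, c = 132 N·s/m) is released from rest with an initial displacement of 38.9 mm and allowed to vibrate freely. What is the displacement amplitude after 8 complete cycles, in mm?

0.155 mm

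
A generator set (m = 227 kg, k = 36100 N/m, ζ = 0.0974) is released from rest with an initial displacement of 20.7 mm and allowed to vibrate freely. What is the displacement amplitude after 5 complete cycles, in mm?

0.957 mm

Logarithmic decrement δ = 2πζ/√(1 − ζ²) = 2π × 0.09740/√(1 − 0.00949) = 0.6149.
After n cycles, x_n/x₀ = e^(−nδ), so x_5 = 20.7 × e^(−5 × 0.6149) = 20.7 × 0.04621 = 0.9566 mm.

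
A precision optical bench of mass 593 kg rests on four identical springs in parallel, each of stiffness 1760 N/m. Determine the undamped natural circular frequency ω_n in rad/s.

3.45 rad/s

Parallel springs add: k_eq = 4 × 1760 = 7040 N/m.
ω_n = √(k_eq/m) = √(7040/593) = √11.87 = 3.446 rad/s.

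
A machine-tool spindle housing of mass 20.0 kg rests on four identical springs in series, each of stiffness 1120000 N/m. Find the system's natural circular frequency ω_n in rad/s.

Series springs: 1/k_eq = 4/1120000, so k_eq = 1120000/4 = 280000 N/m.
ω_n = √(k_eq/m) = √(280000/20.0) = √14000 = 118.3 rad/s.

118 rad/s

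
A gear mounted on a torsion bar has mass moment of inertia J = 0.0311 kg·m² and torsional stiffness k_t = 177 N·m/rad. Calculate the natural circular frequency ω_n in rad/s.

ω_n = √(k_t/J) = √(177/0.0311) = √5691 = 75.44 rad/s.

75.4 rad/s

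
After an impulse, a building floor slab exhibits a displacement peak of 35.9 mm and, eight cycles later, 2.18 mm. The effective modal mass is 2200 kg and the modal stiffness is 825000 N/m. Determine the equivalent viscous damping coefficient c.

4740 N·s/m

Logarithmic decrement δ = (1/n)·ln(x₀/x_n) = (1/8)·ln(35.9/2.18) = (1/8)·ln(16.47) = 0.3502.
ζ = δ/√(4π² + δ²) = 0.3502/√(39.48 + 0.123) = 0.3502/6.293 = 0.05565.
c = ζ · 2√(km) = 0.05565 × 2√(825000 × 2200) = 0.05565 × 85210 = 4741 N·s/m.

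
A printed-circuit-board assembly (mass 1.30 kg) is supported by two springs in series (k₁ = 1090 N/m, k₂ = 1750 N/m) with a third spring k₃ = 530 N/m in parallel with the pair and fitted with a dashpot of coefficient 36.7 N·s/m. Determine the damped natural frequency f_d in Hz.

Series pair: k_s = k₁k₂/(k₁+k₂) = (1090)(1750)/(1090 + 1750) = 671.7 N/m. In parallel with k₃: k_eq = 671.7 + 530 = 1202 N/m.
ω_n = √(k_eq/m) = √(1202/1.30) = 30.40 rad/s.
Critical damping c_c = 2√(k_eq·m) = 2√(1202 × 1.30) = 79.05 N·s/m, so ζ = c/c_c = 36.7/79.05 = 0.4643.
ω_d = ω_n√(1 − ζ²) = 30.40 × √(1 − 0.216) = 26.93 rad/s.
f_d = ω_d/(2π) = 4.286 Hz.

4.29 Hz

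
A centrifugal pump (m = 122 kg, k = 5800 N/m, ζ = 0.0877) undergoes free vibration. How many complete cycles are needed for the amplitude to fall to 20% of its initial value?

3 cycles

Logarithmic decrement δ = 2πζ/√(1 − ζ²) = 2π × 0.08770/√(1 − 0.00769) = 0.5532.
x_n/x₀ = e^(−nδ) ≤ 0.2; take ln: n ≥ ln(1/0.2)/δ = 1.609/0.5532 = 2.909.
So 3 complete cycles are required.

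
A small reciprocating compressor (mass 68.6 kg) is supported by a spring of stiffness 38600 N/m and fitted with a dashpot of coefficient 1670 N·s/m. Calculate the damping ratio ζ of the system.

ω_n = √(k/m) = √(38600/68.6) = 23.72 rad/s.
Critical damping c_c = 2√(k·m) = 2√(38600 × 68.6) = 3255 N·s/m, so ζ = c/c_c = 1670/3255 = 0.5131.

0.513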